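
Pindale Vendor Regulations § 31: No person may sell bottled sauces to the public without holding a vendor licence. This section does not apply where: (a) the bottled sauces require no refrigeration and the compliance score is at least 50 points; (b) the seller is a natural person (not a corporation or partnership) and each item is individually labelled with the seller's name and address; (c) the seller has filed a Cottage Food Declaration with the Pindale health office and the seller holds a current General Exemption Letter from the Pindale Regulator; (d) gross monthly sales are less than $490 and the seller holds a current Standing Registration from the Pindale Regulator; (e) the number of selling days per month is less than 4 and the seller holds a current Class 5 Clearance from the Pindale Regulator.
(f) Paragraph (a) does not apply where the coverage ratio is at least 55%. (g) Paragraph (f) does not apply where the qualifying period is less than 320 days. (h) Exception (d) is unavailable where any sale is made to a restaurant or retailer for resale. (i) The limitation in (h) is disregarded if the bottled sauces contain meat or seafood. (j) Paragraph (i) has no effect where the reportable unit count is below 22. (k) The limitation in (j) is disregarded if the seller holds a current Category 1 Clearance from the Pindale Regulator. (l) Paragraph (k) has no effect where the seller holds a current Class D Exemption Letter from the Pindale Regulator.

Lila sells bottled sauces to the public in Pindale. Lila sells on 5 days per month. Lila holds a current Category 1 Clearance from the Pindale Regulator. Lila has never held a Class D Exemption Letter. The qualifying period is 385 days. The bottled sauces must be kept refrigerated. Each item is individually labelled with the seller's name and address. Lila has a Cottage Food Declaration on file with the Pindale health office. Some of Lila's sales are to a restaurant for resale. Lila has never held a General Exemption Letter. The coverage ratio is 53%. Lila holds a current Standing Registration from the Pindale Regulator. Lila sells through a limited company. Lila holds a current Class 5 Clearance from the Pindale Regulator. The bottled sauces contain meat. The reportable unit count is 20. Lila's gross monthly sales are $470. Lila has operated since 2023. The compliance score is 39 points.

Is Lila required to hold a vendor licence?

Exception (a) requires that the bottled sauces require no refrigeration; but the bottled sauces require refrigeration, so (a) is unavailable.
Exception (b) does not apply: the seller operates through a limited company.
Exception (c) does not apply: the General Exemption Letter is not current.
Exception (d): gross monthly sales are $470, less than the $490 limit; a current Standing Registration is held — every condition holds. Under paragraphs (h)–(l): (h) would limit (d) — some sales are to a restaurant for resale — but (i) sets (h) aside: (i) is triggered — the bottled sauces contain meat. (j) is triggered (the reportable unit count is 20, below the 22 limit), but is set aside by (k): (k) is engaged — a current Category 1 Clearance is held. (l), which would lift (k), does not operate here — no current Class D Exemption Letter is held. Exception (d) stands.
Exception (e) does not apply: the number of selling days per month is 5, not less than 4.

No — exception (d) applies; Lila is not required to hold a vendor licence.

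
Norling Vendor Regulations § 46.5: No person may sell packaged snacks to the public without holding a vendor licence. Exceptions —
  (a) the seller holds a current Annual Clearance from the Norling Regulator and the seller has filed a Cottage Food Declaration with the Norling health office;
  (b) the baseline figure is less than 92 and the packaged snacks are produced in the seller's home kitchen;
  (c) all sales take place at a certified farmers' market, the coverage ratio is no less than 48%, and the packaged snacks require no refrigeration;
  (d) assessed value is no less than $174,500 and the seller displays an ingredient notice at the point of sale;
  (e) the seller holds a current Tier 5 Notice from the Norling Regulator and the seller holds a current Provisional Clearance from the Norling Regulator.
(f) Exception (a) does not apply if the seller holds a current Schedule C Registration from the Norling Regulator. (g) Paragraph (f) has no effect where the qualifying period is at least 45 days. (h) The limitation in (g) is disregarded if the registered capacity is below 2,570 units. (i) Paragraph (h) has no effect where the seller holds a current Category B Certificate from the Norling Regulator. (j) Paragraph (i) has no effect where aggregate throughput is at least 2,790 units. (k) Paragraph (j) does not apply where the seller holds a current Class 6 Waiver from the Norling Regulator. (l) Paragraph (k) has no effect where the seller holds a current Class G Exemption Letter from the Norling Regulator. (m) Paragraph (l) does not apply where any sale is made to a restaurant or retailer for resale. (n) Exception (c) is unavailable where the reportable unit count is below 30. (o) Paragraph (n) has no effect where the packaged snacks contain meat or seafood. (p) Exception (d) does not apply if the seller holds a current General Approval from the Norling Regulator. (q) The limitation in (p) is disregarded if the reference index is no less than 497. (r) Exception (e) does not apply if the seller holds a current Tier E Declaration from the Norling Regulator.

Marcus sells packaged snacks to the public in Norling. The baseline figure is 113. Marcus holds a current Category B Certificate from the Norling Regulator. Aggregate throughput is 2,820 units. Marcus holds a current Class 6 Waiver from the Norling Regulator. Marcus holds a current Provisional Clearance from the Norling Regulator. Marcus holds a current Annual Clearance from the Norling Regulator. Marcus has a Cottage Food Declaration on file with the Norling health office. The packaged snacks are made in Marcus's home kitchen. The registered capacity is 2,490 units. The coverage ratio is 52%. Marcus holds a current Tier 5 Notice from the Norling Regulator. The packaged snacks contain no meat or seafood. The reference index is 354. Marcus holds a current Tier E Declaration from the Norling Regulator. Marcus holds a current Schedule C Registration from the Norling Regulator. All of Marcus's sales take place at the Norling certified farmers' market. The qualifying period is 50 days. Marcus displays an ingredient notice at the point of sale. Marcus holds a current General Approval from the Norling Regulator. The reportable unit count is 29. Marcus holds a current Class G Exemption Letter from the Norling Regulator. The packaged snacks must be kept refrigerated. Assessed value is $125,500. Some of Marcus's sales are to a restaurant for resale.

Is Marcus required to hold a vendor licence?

No — exception (a) applies; Marcus is not required to hold a vendor licence.

All of (a)'s requirements are met (a current Annual Clearance is held; a Cottage Food Declaration is on file). Applying paragraphs (f)–(m): (f) would limit (a) — a current Schedule C Registration is held — but (g) sets (f) aside: (g) operates against (f): the qualifying period is 50 days, meeting the 45 days threshold. (h) would limit (g) — the registered capacity is 2,490 units, below the 2,570 units limit — but (i) sets (h) aside: (i) operates against (h): a current Category B Certificate is held. (j) is engaged (aggregate throughput is 2,820 units, meeting the 2,790 units threshold), but is itself disapplied by (k): (k) is triggered — a current Class 6 Waiver is held. (l) would limit (k) — a current Class G Exemption Letter is held — but (m) sets (l) aside: (m) operates against (l): some sales are to a restaurant for resale. (a) remains available.
Exception (b) does not apply: the baseline figure is 113, not less than 92.
Exception (c) fails — the packaged snacks require refrigeration.
Exception (d) fails — assessed value is $125,500, short of $174,500.
Exception (e)'s conditions are all satisfied: a current Tier 5 Notice is held; a current Provisional Clearance is held. But applying paragraph (r): (r) applies — a current Tier E Declaration is held. So (e) is unavailable.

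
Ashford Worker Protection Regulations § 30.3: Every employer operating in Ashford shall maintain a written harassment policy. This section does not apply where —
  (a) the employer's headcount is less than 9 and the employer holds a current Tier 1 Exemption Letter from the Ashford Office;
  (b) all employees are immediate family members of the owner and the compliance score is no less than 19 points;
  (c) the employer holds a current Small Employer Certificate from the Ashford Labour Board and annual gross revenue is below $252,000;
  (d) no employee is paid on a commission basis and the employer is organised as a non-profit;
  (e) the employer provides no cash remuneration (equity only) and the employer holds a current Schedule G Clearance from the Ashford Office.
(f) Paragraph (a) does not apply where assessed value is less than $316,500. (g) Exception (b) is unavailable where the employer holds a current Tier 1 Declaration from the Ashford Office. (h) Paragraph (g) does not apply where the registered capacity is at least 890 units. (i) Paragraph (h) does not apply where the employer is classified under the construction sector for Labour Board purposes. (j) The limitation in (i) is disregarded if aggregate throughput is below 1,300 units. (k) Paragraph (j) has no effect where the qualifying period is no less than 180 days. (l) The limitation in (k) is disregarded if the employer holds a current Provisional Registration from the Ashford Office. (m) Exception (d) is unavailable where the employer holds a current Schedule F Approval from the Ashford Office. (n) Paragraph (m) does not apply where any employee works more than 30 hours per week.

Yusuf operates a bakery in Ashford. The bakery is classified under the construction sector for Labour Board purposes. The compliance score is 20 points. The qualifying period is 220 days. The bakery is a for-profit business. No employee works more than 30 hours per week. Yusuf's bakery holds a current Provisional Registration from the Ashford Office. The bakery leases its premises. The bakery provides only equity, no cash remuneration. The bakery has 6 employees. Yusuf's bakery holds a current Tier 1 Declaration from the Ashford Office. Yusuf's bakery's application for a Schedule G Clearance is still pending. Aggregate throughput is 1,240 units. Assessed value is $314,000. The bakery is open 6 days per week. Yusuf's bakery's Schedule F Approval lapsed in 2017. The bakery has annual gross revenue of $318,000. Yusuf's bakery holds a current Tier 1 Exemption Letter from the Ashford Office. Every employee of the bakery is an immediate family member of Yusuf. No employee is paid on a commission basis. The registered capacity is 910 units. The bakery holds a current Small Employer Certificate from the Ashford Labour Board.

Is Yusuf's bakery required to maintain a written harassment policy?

No — exception (b) applies; Yusuf's bakery is not required to maintain a written harassment policy.

Exception (a)'s conditions are all satisfied: the employer's headcount is 6, less than the 9 limit; a current Tier 1 Exemption Letter is held. Turning to paragraph (f): (f) is triggered — assessed value is $314,000, less than the $316,500 limit. (a) is therefore removed.
Exception (b): every employee is an immediate family member; the compliance score is 20 points, meeting the 19 points threshold — every condition holds. Considering the limiting provisions: (g) is engaged (a current Tier 1 Declaration is held), but is itself disapplied by (h): (h) is engaged — the registered capacity is 910 units, meeting the 890 units threshold. (i) is engaged (the bakery is classified under the construction sector), but is itself disapplied by (j): (j) operates — aggregate throughput is 1,240 units, below the 1,300 units limit. (k) is triggered (the qualifying period is 220 days, meeting the 180 days threshold), but is overridden by (l): (l) operates against (k): a current Provisional Registration is held. (b) remains available.
Exception (c) does not apply: annual gross revenue is $318,000, not below $252,000.
Exception (d) requires that the employer is organised as a non-profit; but the employer is for-profit, so (d) is unavailable.
Exception (e) fails — there is no Schedule G Clearance in force.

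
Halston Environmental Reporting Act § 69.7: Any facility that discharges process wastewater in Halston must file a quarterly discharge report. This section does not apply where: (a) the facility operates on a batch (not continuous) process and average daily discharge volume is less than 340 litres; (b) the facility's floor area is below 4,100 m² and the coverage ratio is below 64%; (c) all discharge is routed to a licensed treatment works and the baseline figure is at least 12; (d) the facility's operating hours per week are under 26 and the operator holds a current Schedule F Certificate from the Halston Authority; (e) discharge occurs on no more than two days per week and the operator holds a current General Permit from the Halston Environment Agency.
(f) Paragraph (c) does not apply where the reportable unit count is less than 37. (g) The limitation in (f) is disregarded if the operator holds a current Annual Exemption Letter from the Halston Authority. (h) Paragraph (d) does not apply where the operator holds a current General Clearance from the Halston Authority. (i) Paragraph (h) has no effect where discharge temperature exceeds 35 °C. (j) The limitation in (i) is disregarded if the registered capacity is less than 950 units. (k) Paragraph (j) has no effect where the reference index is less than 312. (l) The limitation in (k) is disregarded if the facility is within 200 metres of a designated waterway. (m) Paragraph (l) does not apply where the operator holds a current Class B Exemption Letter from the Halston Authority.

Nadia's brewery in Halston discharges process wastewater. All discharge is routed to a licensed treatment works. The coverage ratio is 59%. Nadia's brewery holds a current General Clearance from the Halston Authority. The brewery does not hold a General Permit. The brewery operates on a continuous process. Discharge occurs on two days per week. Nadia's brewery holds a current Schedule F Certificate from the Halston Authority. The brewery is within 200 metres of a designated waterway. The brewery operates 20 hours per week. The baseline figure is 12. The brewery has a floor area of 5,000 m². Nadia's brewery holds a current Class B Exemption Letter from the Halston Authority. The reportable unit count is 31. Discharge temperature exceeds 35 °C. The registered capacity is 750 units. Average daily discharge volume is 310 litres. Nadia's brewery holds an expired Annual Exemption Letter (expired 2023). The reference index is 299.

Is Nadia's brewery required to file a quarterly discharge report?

Exception (a) does not apply: the facility operates on a continuous process.
Exception (b) does not apply: the facility's floor area is 5,000 m², not below 4,100 m².
All of (c)'s requirements are met (discharge is routed to a licensed treatment works; the baseline figure is 12, meeting the 12 threshold). But: (f) operates against (c): the reportable unit count is 31, less than the 37 limit. (g) is inapplicable (the Annual Exemption Letter is not current), so (f) stands. Exception (c) does not apply.
Exception (d) is satisfied on its face — the facility's operating hours per week are 20, under the 26 limit; a current Schedule F Certificate is held. Considering the limiting provisions: (h) operates (a current General Clearance is held), but yields to (i): (i) operates against (h): discharge temperature exceeds 35 °C. (j) would limit (i) — the registered capacity is 750 units, less than the 950 units limit — but (k) sets (j) aside: (k) operates against (j): the reference index is 299, less than the 312 limit. (l) applies (the brewery is within 200 m of a designated waterway), but is displaced by (m): (m) applies — a current Class B Exemption Letter is held. Exception (d) stands.
Exception (e) requires that the operator holds a current General Permit from the Halston Environment Agency; but no General Permit is held, so (e) is unavailable.

No — exception (d) applies; Nadia's brewery is not required to file a quarterly discharge report.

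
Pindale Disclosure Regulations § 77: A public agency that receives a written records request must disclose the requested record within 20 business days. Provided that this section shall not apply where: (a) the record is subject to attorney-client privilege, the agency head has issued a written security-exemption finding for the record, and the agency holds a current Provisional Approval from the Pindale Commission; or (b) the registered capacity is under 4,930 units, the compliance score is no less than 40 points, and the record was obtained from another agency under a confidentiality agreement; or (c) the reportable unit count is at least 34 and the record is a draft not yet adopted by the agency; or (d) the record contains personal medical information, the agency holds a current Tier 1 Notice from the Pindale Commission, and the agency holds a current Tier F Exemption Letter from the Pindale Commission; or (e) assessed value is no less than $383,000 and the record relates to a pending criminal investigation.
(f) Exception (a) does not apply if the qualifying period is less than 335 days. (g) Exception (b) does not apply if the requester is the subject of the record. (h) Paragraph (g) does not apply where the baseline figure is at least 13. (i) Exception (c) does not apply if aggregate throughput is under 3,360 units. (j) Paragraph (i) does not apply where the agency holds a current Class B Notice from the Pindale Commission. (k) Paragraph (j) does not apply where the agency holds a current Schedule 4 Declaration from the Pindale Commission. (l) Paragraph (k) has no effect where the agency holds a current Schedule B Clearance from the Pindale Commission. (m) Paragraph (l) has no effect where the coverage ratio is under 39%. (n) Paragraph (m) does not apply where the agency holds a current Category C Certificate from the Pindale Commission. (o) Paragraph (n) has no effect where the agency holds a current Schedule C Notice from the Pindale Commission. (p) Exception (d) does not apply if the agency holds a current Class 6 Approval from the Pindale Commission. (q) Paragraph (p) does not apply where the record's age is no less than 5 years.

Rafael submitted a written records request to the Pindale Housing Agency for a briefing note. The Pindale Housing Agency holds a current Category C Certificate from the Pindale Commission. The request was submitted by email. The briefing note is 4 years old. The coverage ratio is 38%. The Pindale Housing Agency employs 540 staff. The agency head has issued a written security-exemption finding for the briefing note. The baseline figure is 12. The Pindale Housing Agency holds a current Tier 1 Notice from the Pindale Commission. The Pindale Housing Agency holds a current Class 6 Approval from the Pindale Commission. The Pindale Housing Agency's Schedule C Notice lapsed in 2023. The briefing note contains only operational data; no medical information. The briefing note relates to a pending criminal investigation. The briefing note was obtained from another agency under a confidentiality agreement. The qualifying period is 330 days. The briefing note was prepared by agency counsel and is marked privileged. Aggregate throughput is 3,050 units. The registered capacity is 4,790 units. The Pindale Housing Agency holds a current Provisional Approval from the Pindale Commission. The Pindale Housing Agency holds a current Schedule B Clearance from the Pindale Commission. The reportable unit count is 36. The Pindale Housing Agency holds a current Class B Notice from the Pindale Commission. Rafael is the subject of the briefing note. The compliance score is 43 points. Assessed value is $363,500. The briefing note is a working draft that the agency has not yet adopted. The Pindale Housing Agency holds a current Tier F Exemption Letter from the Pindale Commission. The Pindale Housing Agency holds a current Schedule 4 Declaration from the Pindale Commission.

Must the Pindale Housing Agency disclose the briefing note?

No — exception (c) applies; the Pindale Housing Agency is not required to disclose the briefing note.

Exception (a)'s conditions are all satisfied: the briefing note is privileged; a written security-exemption finding has been issued; a current Provisional Approval is held. But applying paragraph (f): (f) operates against (a): the qualifying period is 330 days, less than the 335 days limit. Exception (a) does not apply.
Exception (b)'s conditions are all satisfied: the registered capacity is 4,790 units, under the 4,930 units limit; the compliance score is 43 points, meeting the 40 points threshold; the briefing note was obtained under a confidentiality agreement. But applying paragraphs (g)–(h): (g) operates against (b): Rafael is the subject of the briefing note. (h) is not engaged (the baseline figure is 12, short of 13), so (g) stands. (b) is therefore removed.
All of (c)'s requirements are met (the reportable unit count is 36, meeting the 34 threshold; the briefing note is an unadopted draft). Applying paragraphs (i)–(o): (i) would limit (c) — aggregate throughput is 3,050 units, under the 3,360 units limit — but (j) sets (i) aside: (j) operates against (i): a current Class B Notice is held. (k) is triggered (a current Schedule 4 Declaration is held), but is itself disapplied by (l): (l) operates against (k): a current Schedule B Clearance is held. (m) would limit (l) — the coverage ratio is 38%, under the 39% limit — but (n) sets (m) aside: (n) is engaged — a current Category C Certificate is held. (o), which would lift (n), is inapplicable — the Schedule C Notice is not current. (c) remains available.
Exception (d) requires that the record contains personal medical information; but the briefing note contains only operational data, so (d) is unavailable.
Exception (e) does not apply: assessed value is $363,500, short of $383,000.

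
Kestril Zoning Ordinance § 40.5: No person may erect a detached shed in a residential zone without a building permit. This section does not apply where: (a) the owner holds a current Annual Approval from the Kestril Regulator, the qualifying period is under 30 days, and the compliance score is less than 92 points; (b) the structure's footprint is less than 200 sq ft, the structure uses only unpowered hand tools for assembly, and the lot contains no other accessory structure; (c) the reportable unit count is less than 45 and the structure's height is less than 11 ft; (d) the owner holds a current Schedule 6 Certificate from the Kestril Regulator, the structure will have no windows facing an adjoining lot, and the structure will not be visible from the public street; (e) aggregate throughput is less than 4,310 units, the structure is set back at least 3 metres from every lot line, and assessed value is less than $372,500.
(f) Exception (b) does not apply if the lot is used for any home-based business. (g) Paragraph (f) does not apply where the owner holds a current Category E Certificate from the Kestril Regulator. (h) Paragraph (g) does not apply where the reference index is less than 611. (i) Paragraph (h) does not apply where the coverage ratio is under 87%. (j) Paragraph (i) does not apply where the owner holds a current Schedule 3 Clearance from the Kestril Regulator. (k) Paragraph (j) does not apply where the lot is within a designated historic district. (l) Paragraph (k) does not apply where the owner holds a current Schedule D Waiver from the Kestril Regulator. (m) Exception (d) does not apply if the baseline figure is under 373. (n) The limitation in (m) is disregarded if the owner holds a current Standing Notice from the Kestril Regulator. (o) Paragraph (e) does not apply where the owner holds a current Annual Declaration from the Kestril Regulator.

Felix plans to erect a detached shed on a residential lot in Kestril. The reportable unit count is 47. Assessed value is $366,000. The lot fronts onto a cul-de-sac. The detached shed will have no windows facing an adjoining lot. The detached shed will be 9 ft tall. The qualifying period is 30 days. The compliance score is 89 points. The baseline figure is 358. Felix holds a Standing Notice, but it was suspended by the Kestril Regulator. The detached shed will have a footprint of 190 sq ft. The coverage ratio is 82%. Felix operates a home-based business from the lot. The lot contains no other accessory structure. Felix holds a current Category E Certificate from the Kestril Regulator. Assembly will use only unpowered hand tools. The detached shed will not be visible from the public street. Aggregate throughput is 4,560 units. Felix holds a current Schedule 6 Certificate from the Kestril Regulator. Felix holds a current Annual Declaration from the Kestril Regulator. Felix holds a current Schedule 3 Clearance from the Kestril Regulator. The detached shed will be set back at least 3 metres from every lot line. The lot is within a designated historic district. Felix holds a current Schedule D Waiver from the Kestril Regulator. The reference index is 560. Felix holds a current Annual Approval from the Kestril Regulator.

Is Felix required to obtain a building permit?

Yes — Felix must obtain a building permit.

Exception (a) fails — the qualifying period is 30 days, not under 30 days.
Exception (b) is satisfied on its face — the structure's footprint is 190 sq ft, less than the 200 sq ft limit; assembly uses only hand tools; the lot has no other accessory structure. But: (f) is triggered — a home-based business operates on the lot. (g) is triggered (a current Category E Certificate is held), but is set aside by (h): (h) is triggered — the reference index is 560, less than the 611 limit. (i) is triggered (the coverage ratio is 82%, under the 87% limit), but is displaced by (j): (j) operates against (i): a current Schedule 3 Clearance is held. (k) is triggered (the lot is in a historic district), but yields to (l): (l) operates against (k): a current Schedule D Waiver is held. So (b) is unavailable.
Exception (c) requires that the reportable unit count is less than 45; but the reportable unit count is 47, not less than 45, so (c) is unavailable.
Exception (d) is satisfied on its face — a current Schedule 6 Certificate is held; no windows face an adjoining lot; the structure will not be visible from the street. But applying paragraphs (m)–(n): (m) applies — the baseline figure is 358, under the 373 limit. (n), which would lift (m), is inapplicable — the Standing Notice is not current. Exception (d) does not apply.
Exception (e) fails — aggregate throughput is 4,560 units, not less than 4,310 units.
None of the exceptions is available; § 40.5 applies in full.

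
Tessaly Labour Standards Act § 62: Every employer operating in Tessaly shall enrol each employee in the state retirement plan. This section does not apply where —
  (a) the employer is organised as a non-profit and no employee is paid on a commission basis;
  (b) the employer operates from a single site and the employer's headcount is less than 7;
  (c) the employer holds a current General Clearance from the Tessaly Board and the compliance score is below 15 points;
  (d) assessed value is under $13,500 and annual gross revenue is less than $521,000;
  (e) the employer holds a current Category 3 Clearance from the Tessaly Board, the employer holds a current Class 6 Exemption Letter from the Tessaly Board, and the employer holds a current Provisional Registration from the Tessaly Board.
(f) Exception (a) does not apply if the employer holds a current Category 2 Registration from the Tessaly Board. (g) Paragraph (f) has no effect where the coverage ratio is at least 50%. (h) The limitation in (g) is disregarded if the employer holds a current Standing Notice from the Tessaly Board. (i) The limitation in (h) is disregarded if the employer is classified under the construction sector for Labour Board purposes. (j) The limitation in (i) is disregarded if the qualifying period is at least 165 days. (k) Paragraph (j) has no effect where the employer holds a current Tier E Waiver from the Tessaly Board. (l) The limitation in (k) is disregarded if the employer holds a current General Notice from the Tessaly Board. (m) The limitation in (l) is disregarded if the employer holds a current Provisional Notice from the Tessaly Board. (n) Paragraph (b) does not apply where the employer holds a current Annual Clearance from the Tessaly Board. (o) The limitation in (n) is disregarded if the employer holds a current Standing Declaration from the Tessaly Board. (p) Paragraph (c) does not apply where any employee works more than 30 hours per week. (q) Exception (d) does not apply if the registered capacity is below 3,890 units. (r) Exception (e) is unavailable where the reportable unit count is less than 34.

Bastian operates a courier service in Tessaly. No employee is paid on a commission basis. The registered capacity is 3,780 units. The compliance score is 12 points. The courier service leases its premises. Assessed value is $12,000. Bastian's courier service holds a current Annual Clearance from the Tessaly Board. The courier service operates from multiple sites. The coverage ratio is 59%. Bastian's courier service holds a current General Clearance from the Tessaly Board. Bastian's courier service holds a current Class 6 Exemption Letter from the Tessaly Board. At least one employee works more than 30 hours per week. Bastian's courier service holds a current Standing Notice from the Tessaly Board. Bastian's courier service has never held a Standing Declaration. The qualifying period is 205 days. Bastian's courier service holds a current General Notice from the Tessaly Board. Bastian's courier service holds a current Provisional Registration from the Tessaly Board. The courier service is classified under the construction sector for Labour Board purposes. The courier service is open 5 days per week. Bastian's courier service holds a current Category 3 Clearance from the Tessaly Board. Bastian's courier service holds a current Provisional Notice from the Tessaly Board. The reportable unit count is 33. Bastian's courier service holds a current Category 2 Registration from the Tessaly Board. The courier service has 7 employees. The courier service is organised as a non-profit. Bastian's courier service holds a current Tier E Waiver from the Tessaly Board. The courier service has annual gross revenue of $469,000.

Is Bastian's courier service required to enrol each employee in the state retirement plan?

No — exception (a) applies; Bastian's courier service is not required to enrol each employee in the state retirement plan.

Exception (a)'s conditions are all satisfied: the employer is a non-profit; no employee is paid on commission. As to paragraphs (f)–(m): (f) operates (a current Category 2 Registration is held), but is overridden by (g): (g) is triggered — the coverage ratio is 59%, meeting the 50% threshold. (h) would limit (g) — a current Standing Notice is held — but (i) sets (h) aside: (i) is engaged — the courier service is classified under the construction sector. (j) would limit (i) — the qualifying period is 205 days, meeting the 165 days threshold — but (k) sets (j) aside: (k) is engaged — a current Tier E Waiver is held. (l) operates (a current General Notice is held), but is set aside by (m): (m) operates against (l): a current Provisional Notice is held. Exception (a) stands.
Exception (b) requires that the employer operates from a single site; but the employer operates from multiple sites, so (b) is unavailable.
Exception (c): a current General Clearance is held; the compliance score is 12 points, below the 15 points limit — every condition holds. Turning to paragraph (p): (p) operates — at least one employee exceeds 30 hours/week. Exception (c) does not apply.
All of (d)'s requirements are met (assessed value is $12,000, under the $13,500 limit; annual gross revenue is $469,000, less than the $521,000 limit). Turning to paragraph (q): (q) operates against (d): the registered capacity is 3,780 units, below the 3,890 units limit. So (d) is unavailable.
Exception (e)'s conditions are all satisfied: a current Category 3 Clearance is held; a current Class 6 Exemption Letter is held; a current Provisional Registration is held. But applying paragraph (r): (r) operates against (e): the reportable unit count is 33, less than the 34 limit. Exception (e) does not apply.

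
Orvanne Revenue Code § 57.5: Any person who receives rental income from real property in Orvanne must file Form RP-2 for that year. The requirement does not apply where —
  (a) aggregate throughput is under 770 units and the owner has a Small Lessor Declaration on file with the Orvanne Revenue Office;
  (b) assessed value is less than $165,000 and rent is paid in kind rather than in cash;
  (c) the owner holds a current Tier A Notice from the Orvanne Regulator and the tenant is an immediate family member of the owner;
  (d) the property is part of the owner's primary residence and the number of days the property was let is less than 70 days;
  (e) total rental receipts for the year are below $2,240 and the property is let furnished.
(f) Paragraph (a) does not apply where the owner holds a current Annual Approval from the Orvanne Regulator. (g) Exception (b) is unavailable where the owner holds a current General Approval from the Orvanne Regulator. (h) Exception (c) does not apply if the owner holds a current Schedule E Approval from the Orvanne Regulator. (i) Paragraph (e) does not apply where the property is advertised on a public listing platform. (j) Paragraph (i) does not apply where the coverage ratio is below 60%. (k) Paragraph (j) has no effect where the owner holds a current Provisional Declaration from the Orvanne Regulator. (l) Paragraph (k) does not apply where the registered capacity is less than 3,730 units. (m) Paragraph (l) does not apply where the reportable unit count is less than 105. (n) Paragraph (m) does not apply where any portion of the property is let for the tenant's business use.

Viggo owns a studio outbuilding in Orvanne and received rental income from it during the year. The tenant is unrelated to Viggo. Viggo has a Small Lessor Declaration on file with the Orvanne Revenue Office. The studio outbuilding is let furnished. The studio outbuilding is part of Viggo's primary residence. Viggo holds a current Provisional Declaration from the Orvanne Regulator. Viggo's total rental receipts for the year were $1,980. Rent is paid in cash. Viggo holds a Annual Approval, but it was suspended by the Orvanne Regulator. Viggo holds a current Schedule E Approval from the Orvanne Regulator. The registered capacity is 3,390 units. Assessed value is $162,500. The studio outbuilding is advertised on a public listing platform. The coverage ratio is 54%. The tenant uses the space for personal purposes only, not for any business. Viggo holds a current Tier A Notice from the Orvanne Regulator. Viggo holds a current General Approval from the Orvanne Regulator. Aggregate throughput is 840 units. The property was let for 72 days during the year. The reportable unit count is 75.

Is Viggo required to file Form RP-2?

Exception (a) fails — aggregate throughput is 840 units, not under 770 units.
Exception (b) requires that rent is paid in kind rather than in cash; but rent is paid in cash, so (b) is unavailable.
Exception (c) fails — the tenant is unrelated to the owner.
Exception (d) fails — the number of days the property was let is 72 days, not less than 70 days.
All of (e)'s requirements are met (total rental receipts for the year are $1,980, below the $2,240 limit; the property is let furnished). Turning to paragraphs (i)–(n): (i) is engaged — the property is publicly advertised. (j) would limit (i) — the coverage ratio is 54%, below the 60% limit — but (k) sets (j) aside: (k) is engaged — a current Provisional Declaration is held. (l) operates (the registered capacity is 3,390 units, less than the 3,730 units limit), but is set aside by (m): (m) operates — the reportable unit count is 75, less than the 105 limit. (n), which would lift (m), is not engaged — the space is used for personal purposes only. So (e) is unavailable.
No exception displaces § 57.5.

Yes — Viggo must file Form RP-2.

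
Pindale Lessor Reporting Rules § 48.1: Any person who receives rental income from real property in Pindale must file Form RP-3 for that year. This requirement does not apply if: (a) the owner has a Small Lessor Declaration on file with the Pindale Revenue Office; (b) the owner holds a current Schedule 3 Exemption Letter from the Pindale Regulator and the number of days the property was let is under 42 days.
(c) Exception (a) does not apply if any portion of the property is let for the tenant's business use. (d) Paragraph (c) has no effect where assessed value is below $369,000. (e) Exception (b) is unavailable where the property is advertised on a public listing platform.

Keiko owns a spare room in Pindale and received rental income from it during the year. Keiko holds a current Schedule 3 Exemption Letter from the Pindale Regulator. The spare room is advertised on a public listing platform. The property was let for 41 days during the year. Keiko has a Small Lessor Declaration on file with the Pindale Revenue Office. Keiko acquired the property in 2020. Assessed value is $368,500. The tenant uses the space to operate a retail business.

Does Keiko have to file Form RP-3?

Exception (a)'s conditions are all satisfied: a Small Lessor Declaration is on file. As to paragraphs (c)–(d): (c) would limit (a) — the space is let for business use — but (d) sets (c) aside: (d) operates against (c): assessed value is $368,500, below the $369,000 limit. Exception (a) stands.
Exception (b): a current Schedule 3 Exemption Letter is held; the number of days the property was let is 41 days, under the 42 days limit — every condition holds. Turning to paragraph (e): (e) operates against (b): the property is publicly advertised. So (b) is unavailable.

No — exception (a) applies; Keiko is not required to file Form RP-3.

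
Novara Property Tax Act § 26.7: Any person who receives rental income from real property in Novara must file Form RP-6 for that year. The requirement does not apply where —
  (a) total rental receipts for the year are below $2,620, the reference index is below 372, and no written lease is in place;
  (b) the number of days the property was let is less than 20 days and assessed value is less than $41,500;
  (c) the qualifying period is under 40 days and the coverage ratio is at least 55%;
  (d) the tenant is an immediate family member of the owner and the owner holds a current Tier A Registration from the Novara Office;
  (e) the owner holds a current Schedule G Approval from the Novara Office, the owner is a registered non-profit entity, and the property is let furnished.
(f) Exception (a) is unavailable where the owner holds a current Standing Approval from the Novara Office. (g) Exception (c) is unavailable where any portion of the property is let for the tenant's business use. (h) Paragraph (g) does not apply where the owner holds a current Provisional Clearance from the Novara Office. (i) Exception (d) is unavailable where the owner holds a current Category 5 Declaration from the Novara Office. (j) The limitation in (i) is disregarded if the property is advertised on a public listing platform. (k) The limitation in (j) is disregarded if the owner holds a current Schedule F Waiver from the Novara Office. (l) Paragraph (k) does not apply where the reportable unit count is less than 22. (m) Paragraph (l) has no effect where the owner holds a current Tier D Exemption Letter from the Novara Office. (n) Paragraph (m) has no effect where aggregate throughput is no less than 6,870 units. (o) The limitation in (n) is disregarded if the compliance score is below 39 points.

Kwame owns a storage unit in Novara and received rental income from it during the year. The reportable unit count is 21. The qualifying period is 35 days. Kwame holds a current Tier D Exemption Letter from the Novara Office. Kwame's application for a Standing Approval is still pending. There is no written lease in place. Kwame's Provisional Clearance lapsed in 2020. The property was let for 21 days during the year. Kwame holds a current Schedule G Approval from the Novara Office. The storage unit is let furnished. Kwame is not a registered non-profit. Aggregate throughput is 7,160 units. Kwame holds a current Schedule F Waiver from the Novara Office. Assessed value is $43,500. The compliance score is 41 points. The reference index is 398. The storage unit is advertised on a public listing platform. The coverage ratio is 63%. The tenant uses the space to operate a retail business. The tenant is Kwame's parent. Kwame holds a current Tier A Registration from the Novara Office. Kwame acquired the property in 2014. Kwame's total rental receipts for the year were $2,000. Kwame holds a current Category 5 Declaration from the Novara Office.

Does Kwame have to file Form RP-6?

No — exception (d) applies; Kwame is not required to file Form RP-6.

Exception (a) requires that the reference index is below 372; but the reference index is 398, not below 372, so (a) is unavailable.
Exception (b) fails — the number of days the property was let is 21 days, not less than 20 days.
All of (c)'s requirements are met (the qualifying period is 35 days, under the 40 days limit; the coverage ratio is 63%, meeting the 55% threshold). Turning to paragraphs (g)–(h): (g) is triggered — the space is let for business use. (h) is not triggered (the Provisional Clearance is not current), so (g) stands. Exception (c) does not apply.
Exception (d) is satisfied on its face — the tenant is an immediate family member; a current Tier A Registration is held. As to paragraphs (i)–(o): (i) would limit (d) — a current Category 5 Declaration is held — but (j) sets (i) aside: (j) operates against (i): the property is publicly advertised. (k) is engaged (a current Schedule F Waiver is held), but is set aside by (l): (l) applies — the reportable unit count is 21, less than the 22 limit. (m) operates (a current Tier D Exemption Letter is held), but is set aside by (n): (n) operates against (m): aggregate throughput is 7,160 units, meeting the 6,870 units threshold. (o) is inapplicable (the compliance score is 41 points, not below 39 points), so (n) stands. So (d) applies.
Exception (e) fails — Kwame is not a registered non-profit.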